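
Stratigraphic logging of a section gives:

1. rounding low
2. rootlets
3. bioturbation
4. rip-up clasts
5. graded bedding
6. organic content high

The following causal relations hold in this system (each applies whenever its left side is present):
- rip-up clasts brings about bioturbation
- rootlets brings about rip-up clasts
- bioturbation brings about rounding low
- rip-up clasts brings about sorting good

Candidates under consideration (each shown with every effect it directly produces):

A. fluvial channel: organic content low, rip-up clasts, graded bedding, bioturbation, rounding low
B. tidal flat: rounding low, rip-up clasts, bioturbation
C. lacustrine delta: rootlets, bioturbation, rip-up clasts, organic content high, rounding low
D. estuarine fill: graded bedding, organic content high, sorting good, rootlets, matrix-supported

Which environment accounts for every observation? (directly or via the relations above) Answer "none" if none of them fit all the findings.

D

Checking each candidate against the observations:
(A) fluvial channel — rounding low +; rootlets -; bioturbation +; rip-up clasts +; graded bedding +; organic content high -
(B) tidal flat — does not account for rootlets, graded bedding, organic content high
(C) lacustrine delta — does not account for graded bedding
(D) estuarine fill — accounts for every observation (rounding low through rootlets → rip-up clasts → bioturbation → rounding low)
Only (D) is consistent with every observation.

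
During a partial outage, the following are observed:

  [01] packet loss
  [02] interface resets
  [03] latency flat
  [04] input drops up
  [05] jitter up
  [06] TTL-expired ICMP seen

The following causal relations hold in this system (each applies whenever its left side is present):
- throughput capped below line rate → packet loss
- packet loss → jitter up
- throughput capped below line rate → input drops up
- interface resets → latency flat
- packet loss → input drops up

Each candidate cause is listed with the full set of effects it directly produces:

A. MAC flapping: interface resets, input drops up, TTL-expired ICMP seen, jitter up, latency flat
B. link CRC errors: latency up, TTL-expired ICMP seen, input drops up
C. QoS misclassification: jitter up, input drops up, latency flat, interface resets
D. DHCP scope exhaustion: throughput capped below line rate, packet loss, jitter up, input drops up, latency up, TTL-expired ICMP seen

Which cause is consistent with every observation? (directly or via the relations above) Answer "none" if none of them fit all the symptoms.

none

Testing each hypothesis:
(A) MAC flapping — does not account for packet loss
(B) link CRC errors — packet loss miss; interface resets miss; latency flat miss; input drops up match; jitter up miss; TTL-expired ICMP seen match
(C) QoS misclassification — does not account for packet loss, TTL-expired ICMP seen
(D) DHCP scope exhaustion — fails on interface resets, latency flat (predicts latency up, not latency flat)
None of the listed candidates fits everything.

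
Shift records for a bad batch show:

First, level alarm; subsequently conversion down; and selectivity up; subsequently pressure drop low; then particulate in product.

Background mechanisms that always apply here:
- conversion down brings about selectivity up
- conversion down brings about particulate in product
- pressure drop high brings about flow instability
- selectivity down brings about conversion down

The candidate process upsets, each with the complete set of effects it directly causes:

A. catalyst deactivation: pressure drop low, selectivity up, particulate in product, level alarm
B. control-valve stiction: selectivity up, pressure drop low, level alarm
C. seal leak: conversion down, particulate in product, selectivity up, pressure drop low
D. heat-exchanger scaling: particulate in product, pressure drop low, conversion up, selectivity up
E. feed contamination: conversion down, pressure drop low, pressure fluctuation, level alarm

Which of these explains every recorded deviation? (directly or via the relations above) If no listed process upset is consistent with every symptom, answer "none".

Per-candidate check:
(A) catalyst deactivation — level alarm match; conversion down miss; selectivity up match; pressure drop low match; particulate in product match
(B) control-valve stiction — level alarm match; conversion down miss; selectivity up match; pressure drop low match; particulate in product miss
(C) seal leak — does not account for level alarm
(D) heat-exchanger scaling — level alarm miss; conversion down miss; selectivity up match; pressure drop low match; particulate in product match
(E) feed contamination — level alarm match; conversion down match; selectivity up match (through conversion down → selectivity up); pressure drop low match; particulate in product match (through conversion down → particulate in product)
Only (E) is consistent with every observation.

E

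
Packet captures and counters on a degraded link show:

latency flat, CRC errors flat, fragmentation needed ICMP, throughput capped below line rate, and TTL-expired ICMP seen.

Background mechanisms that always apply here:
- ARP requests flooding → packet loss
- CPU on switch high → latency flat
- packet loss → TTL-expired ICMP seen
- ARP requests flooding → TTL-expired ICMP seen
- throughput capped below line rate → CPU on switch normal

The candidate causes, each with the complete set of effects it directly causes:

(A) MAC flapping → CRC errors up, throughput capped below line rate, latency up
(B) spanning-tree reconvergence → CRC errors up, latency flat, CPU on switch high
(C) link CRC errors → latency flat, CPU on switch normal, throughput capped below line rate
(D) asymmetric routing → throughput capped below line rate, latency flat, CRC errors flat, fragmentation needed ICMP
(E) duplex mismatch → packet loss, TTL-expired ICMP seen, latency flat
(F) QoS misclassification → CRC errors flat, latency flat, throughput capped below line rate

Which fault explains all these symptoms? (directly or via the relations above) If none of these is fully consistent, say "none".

none

Per-candidate check:
(A) MAC flapping — fails on latency flat, CRC errors flat, fragmentation needed ICMP, TTL-expired ICMP seen (predicts latency up, not latency flat; predicts CRC errors up, not CRC errors flat)
(B) spanning-tree reconvergence — latency flat match; CRC errors flat miss; fragmentation needed ICMP miss; throughput capped below line rate miss; TTL-expired ICMP seen miss
(C) link CRC errors — latency flat match; CRC errors flat miss; fragmentation needed ICMP miss; throughput capped below line rate match; TTL-expired ICMP seen miss
(D) asymmetric routing — latency flat match; CRC errors flat match; fragmentation needed ICMP match; throughput capped below line rate match; TTL-expired ICMP seen miss
(E) duplex mismatch — does not account for CRC errors flat, fragmentation needed ICMP, throughput capped below line rate
(F) QoS misclassification — latency flat match; CRC errors flat match; fragmentation needed ICMP miss; throughput capped below line rate match; TTL-expired ICMP seen miss
None of the listed candidates fits everything.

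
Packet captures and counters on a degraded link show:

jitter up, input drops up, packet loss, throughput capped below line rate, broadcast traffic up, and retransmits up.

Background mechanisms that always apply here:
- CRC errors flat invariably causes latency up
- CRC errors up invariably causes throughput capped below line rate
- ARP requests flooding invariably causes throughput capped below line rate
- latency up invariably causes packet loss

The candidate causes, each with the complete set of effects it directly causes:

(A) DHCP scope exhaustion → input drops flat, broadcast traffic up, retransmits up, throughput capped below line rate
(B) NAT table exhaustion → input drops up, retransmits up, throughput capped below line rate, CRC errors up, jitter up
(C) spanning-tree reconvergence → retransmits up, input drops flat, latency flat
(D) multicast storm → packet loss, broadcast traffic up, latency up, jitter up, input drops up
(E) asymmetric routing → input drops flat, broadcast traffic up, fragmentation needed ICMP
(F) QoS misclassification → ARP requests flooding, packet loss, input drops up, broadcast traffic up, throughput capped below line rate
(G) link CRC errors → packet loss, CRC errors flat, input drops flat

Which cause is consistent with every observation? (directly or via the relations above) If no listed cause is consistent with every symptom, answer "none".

none

Per-candidate check:
(A) DHCP scope exhaustion — jitter up NO; input drops up NO; packet loss NO; throughput capped below line rate yes; broadcast traffic up yes; retransmits up yes
(B) NAT table exhaustion — jitter up yes; input drops up yes; packet loss NO; throughput capped below line rate yes; broadcast traffic up NO; retransmits up yes
(C) spanning-tree reconvergence — fails on jitter up, input drops up, packet loss, throughput capped below line rate, broadcast traffic up (predicts input drops flat, not input drops up)
(D) multicast storm — jitter up yes; input drops up yes; packet loss yes; throughput capped below line rate NO; broadcast traffic up yes; retransmits up NO
(E) asymmetric routing — fails on jitter up, input drops up, packet loss, throughput capped below line rate, retransmits up (predicts input drops flat, not input drops up)
(F) QoS misclassification — does not account for jitter up, retransmits up
(G) link CRC errors — jitter up NO; input drops up NO; packet loss yes; throughput capped below line rate NO; broadcast traffic up NO; retransmits up NO
None of the listed candidates fits everything.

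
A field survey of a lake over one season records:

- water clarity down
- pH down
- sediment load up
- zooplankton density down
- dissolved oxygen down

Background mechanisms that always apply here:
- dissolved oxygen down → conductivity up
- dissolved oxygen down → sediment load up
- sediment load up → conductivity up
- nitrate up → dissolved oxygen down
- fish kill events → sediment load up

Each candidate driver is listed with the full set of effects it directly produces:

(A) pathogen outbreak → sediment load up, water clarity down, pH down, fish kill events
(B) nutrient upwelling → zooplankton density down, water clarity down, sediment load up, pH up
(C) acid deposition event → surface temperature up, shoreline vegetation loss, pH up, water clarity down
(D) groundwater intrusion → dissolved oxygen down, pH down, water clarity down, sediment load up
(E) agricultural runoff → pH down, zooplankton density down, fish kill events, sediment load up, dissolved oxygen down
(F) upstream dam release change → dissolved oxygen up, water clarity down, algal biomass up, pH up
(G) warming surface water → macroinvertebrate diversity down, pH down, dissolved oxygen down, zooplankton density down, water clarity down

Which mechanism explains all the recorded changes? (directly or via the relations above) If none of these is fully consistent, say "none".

G

Per-candidate check:
(A) pathogen outbreak — water clarity down match; pH down match; sediment load up match; zooplankton density down miss; dissolved oxygen down miss
(B) nutrient upwelling — water clarity down match; pH down miss; sediment load up match; zooplankton density down match; dissolved oxygen down miss
(C) acid deposition event — fails on pH down, sediment load up, zooplankton density down, dissolved oxygen down (predicts pH up, not pH down)
(D) groundwater intrusion — water clarity down match; pH down match; sediment load up match; zooplankton density down miss; dissolved oxygen down match
(E) agricultural runoff — does not account for water clarity down
(F) upstream dam release change — water clarity down match; pH down miss; sediment load up miss; zooplankton density down miss; dissolved oxygen down miss
(G) warming surface water — water clarity down match; pH down match; sediment load up match (by dissolved oxygen down → sediment load up); zooplankton density down match; dissolved oxygen down match
Only (G) is consistent with every observation.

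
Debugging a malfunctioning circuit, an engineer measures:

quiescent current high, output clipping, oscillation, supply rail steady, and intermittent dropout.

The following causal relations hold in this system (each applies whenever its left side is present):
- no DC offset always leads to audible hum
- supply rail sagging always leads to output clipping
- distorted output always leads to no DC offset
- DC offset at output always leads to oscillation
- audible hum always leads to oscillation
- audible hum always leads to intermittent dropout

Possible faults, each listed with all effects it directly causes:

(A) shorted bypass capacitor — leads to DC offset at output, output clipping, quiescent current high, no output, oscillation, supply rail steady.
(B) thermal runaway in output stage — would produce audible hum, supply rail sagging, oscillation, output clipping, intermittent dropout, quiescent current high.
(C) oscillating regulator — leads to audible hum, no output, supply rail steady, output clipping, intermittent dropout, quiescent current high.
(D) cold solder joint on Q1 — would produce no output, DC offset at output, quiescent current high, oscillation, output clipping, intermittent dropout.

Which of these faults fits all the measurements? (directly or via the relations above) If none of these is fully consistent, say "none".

C

Per-candidate check:
(A) shorted bypass capacitor — does not account for intermittent dropout
(B) thermal runaway in output stage — quiescent current high match; output clipping match; oscillation match; supply rail steady miss; intermittent dropout match
(C) oscillating regulator — quiescent current high match; output clipping match; oscillation match (through audible hum → oscillation); supply rail steady match; intermittent dropout match
(D) cold solder joint on Q1 — does not account for supply rail steady
(C) alone accounts for all the evidence.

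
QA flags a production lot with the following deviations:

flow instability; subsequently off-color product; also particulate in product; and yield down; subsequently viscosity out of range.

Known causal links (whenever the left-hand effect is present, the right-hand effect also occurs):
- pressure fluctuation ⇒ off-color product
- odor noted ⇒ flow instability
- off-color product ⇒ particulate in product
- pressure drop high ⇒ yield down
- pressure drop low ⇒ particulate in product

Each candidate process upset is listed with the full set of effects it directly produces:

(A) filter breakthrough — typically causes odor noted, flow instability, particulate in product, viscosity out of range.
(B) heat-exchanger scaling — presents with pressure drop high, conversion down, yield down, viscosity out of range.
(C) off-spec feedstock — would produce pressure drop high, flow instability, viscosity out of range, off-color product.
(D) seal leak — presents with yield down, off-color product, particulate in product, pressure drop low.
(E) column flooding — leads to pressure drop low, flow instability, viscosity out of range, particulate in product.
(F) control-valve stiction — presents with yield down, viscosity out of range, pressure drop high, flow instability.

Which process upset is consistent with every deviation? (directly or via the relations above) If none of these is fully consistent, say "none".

Testing each hypothesis:
(A) filter breakthrough — does not account for off-color product, yield down
(B) heat-exchanger scaling — flow instability NO; off-color product NO; particulate in product NO; yield down yes; viscosity out of range yes
(C) off-spec feedstock — flow instability yes; off-color product yes; particulate in product yes (through off-color product → particulate in product); yield down yes (through pressure drop high → yield down); viscosity out of range yes
(D) seal leak — flow instability NO; off-color product yes; particulate in product yes; yield down yes; viscosity out of range NO
(E) column flooding — flow instability yes; off-color product NO; particulate in product yes; yield down NO; viscosity out of range yes
(F) control-valve stiction — does not account for off-color product, particulate in product
Only (C) is consistent with every observation.

C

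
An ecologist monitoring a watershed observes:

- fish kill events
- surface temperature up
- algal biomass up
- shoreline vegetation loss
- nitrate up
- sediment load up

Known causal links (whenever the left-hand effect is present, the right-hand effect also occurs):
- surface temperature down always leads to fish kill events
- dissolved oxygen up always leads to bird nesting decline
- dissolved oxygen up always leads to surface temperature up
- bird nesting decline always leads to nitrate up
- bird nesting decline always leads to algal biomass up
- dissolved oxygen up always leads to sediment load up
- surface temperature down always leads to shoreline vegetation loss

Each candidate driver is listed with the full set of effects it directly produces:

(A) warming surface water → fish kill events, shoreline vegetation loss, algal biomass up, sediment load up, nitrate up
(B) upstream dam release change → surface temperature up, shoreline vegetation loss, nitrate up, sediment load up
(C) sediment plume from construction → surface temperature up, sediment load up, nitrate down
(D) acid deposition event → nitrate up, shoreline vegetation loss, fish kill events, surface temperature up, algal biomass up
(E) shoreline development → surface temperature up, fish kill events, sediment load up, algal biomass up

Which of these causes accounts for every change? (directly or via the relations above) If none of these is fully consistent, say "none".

Testing each hypothesis:
(A) warming surface water — fish kill events match; surface temperature up miss; algal biomass up match; shoreline vegetation loss match; nitrate up match; sediment load up match
(B) upstream dam release change — does not account for fish kill events, algal biomass up
(C) sediment plume from construction — fails on fish kill events, algal biomass up, shoreline vegetation loss, nitrate up (predicts nitrate down, not nitrate up)
(D) acid deposition event — fish kill events match; surface temperature up match; algal biomass up match; shoreline vegetation loss match; nitrate up match; sediment load up miss
(E) shoreline development — fish kill events match; surface temperature up match; algal biomass up match; shoreline vegetation loss miss; nitrate up miss; sediment load up match
Every candidate fails on at least one observation.

none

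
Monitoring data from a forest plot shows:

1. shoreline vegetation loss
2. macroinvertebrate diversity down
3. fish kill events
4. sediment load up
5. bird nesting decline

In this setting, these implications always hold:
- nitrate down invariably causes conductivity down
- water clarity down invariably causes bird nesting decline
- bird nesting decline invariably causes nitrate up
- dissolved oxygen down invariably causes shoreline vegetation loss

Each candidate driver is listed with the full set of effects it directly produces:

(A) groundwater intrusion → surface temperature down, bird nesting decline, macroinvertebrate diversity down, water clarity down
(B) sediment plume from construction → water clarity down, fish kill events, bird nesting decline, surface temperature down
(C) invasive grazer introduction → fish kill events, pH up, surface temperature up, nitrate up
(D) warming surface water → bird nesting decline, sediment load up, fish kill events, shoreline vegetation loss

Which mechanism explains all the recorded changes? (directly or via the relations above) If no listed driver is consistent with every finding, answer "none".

Per-candidate check:
(A) groundwater intrusion — shoreline vegetation loss ✗; macroinvertebrate diversity down ✓; fish kill events ✗; sediment load up ✗; bird nesting decline ✓
(B) sediment plume from construction — shoreline vegetation loss ✗; macroinvertebrate diversity down ✗; fish kill events ✓; sediment load up ✗; bird nesting decline ✓
(C) invasive grazer introduction — does not account for shoreline vegetation loss, macroinvertebrate diversity down, sediment load up, bird nesting decline
(D) warming surface water — shoreline vegetation loss ✓; macroinvertebrate diversity down ✗; fish kill events ✓; sediment load up ✓; bird nesting decline ✓
None of the listed candidates fits everything.

none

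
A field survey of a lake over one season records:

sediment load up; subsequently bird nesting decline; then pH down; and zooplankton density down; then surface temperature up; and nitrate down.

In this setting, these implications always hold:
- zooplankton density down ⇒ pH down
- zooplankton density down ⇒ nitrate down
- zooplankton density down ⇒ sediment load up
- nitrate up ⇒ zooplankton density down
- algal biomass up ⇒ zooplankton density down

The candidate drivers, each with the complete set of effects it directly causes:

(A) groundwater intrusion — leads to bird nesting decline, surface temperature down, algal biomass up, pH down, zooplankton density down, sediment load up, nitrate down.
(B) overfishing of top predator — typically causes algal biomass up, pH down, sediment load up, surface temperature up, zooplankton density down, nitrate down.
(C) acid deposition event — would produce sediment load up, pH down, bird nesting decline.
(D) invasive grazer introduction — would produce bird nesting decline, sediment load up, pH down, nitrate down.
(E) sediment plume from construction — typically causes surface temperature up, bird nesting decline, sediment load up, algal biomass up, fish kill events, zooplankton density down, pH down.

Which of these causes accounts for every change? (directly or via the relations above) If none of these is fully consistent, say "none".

E

Checking each candidate against the observations:
(A) groundwater intrusion — fails on surface temperature up (predicts surface temperature down, not surface temperature up)
(B) overfishing of top predator — does not account for bird nesting decline
(C) acid deposition event — sediment load up ✓; bird nesting decline ✓; pH down ✓; zooplankton density down ✗; surface temperature up ✗; nitrate down ✗
(D) invasive grazer introduction — sediment load up ✓; bird nesting decline ✓; pH down ✓; zooplankton density down ✗; surface temperature up ✗; nitrate down ✓
(E) sediment plume from construction — accounts for every observation (nitrate down through zooplankton density down → nitrate down)
(E) alone accounts for all the evidence.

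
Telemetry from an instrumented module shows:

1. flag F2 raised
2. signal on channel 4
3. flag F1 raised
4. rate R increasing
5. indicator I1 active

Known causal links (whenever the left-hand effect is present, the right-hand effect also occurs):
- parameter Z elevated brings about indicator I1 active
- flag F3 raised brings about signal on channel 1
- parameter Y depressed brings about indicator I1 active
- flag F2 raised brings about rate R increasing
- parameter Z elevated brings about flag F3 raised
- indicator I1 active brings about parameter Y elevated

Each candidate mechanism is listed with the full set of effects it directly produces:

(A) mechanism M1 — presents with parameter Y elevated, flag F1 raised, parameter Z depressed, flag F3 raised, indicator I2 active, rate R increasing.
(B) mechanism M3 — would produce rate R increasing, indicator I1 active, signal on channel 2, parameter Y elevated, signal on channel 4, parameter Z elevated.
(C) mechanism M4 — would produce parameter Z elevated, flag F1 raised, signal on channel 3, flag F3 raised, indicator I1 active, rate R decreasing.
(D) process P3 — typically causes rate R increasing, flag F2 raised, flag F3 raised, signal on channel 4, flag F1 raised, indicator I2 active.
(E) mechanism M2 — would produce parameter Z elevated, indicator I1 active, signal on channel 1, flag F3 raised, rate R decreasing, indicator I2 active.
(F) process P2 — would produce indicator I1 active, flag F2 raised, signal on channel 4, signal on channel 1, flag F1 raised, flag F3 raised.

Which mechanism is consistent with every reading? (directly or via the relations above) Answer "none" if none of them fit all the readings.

Testing each hypothesis:
(A) mechanism M1 — does not account for flag F2 raised, signal on channel 4, indicator I1 active
(B) mechanism M3 — flag F2 raised -; signal on channel 4 +; flag F1 raised -; rate R increasing +; indicator I1 active +
(C) mechanism M4 — flag F2 raised -; signal on channel 4 -; flag F1 raised +; rate R increasing -; indicator I1 active +
(D) process P3 — does not account for indicator I1 active
(E) mechanism M2 — flag F2 raised -; signal on channel 4 -; flag F1 raised -; rate R increasing -; indicator I1 active +
(F) process P2 — accounts for every observation (rate R increasing by flag F2 raised → rate R increasing)
(F) is the only candidate with no mismatches.

F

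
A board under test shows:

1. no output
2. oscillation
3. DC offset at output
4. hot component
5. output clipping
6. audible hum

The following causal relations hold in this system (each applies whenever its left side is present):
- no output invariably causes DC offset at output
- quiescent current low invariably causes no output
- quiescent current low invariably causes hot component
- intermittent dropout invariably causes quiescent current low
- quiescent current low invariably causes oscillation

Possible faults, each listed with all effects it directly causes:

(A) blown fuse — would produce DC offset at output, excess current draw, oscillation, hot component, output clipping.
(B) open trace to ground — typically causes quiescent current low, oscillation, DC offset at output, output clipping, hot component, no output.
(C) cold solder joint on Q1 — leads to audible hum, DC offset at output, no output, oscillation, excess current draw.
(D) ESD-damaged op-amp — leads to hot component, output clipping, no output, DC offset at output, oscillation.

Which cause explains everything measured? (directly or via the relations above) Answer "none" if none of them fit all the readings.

none

Testing each hypothesis:
(A) blown fuse — no output ✗; oscillation ✓; DC offset at output ✓; hot component ✓; output clipping ✓; audible hum ✗
(B) open trace to ground — no output ✓; oscillation ✓; DC offset at output ✓; hot component ✓; output clipping ✓; audible hum ✗
(C) cold solder joint on Q1 — no output ✓; oscillation ✓; DC offset at output ✓; hot component ✗; output clipping ✗; audible hum ✓
(D) ESD-damaged op-amp — no output ✓; oscillation ✓; DC offset at output ✓; hot component ✓; output clipping ✓; audible hum ✗
None of the listed candidates fits everything.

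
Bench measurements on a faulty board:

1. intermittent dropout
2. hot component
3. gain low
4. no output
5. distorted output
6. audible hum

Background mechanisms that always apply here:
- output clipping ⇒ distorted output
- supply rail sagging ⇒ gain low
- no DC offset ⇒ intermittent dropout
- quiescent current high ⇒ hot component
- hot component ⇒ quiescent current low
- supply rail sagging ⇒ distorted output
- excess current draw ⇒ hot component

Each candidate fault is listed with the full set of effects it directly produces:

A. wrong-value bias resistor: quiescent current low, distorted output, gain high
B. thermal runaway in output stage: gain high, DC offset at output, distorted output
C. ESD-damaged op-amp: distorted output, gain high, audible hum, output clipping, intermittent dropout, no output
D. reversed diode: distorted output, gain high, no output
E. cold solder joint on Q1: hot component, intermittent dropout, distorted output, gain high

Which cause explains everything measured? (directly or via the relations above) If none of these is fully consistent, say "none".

none

Testing each hypothesis:
(A) wrong-value bias resistor — intermittent dropout ✗; hot component ✗; gain low ✗; no output ✗; distorted output ✓; audible hum ✗
(B) thermal runaway in output stage — intermittent dropout ✗; hot component ✗; gain low ✗; no output ✗; distorted output ✓; audible hum ✗
(C) ESD-damaged op-amp — intermittent dropout ✓; hot component ✗; gain low ✗; no output ✓; distorted output ✓; audible hum ✓
(D) reversed diode — fails on intermittent dropout, hot component, gain low, audible hum (predicts gain high, not gain low)
(E) cold solder joint on Q1 — intermittent dropout ✓; hot component ✓; gain low ✗; no output ✗; distorted output ✓; audible hum ✗
No candidate is consistent with all observations.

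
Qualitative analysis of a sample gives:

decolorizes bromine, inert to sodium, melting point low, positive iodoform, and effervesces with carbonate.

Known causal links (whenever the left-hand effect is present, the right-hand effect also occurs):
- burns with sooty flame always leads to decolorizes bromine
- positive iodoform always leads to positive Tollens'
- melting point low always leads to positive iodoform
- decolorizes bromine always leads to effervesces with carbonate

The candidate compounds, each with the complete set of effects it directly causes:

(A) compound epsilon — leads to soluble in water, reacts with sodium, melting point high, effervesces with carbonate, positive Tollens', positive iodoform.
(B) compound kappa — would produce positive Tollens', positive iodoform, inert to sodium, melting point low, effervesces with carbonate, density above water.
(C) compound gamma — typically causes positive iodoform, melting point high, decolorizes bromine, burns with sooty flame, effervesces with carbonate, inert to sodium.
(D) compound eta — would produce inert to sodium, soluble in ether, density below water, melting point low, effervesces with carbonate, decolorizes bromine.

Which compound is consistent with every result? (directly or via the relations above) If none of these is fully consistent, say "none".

Checking each candidate against the observations:
(A) compound epsilon — fails on decolorizes bromine, inert to sodium, melting point low (predicts reacts with sodium, not inert to sodium; predicts melting point high, not melting point low)
(B) compound kappa — does not account for decolorizes bromine
(C) compound gamma — decolorizes bromine match; inert to sodium match; melting point low miss; positive iodoform match; effervesces with carbonate match
(D) compound eta — accounts for every observation (positive iodoform through melting point low → positive iodoform)
(D) alone accounts for all the evidence.

D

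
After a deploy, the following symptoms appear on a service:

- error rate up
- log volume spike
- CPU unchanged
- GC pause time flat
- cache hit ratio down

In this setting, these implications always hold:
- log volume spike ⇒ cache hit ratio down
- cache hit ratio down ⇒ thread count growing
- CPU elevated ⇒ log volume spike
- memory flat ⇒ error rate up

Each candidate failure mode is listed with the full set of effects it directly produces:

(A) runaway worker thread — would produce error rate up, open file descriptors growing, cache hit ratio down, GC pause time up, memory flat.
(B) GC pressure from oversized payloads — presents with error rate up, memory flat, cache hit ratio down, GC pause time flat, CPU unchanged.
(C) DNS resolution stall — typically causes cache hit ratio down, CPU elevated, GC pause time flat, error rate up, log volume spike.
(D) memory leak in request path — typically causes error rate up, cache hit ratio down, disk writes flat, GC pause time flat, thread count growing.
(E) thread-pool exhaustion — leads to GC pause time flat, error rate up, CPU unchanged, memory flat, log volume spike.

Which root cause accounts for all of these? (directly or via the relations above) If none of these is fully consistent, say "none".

Checking each candidate against the observations:
(A) runaway worker thread — fails on log volume spike, CPU unchanged, GC pause time flat (predicts GC pause time up, not GC pause time flat)
(B) GC pressure from oversized payloads — error rate up match; log volume spike miss; CPU unchanged match; GC pause time flat match; cache hit ratio down match
(C) DNS resolution stall — error rate up match; log volume spike match; CPU unchanged miss; GC pause time flat match; cache hit ratio down match
(D) memory leak in request path — error rate up match; log volume spike miss; CPU unchanged miss; GC pause time flat match; cache hit ratio down match
(E) thread-pool exhaustion — error rate up match; log volume spike match; CPU unchanged match; GC pause time flat match; cache hit ratio down match (through log volume spike → cache hit ratio down)
Only (E) is consistent with every observation.

E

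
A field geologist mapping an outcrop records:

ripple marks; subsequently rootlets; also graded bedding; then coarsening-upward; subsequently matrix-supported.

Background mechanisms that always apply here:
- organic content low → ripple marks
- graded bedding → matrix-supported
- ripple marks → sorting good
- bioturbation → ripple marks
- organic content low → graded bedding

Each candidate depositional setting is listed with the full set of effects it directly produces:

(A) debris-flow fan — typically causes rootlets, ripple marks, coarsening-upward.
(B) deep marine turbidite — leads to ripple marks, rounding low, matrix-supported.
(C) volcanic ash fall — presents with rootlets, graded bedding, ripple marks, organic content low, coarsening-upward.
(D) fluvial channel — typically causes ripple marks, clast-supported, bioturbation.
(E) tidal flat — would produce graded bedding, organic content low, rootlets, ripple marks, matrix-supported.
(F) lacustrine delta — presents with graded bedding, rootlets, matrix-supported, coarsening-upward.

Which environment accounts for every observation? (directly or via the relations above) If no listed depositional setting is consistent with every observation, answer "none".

Testing each hypothesis:
(A) debris-flow fan — ripple marks match; rootlets match; graded bedding miss; coarsening-upward match; matrix-supported miss
(B) deep marine turbidite — ripple marks match; rootlets miss; graded bedding miss; coarsening-upward miss; matrix-supported match
(C) volcanic ash fall — accounts for every observation (matrix-supported via graded bedding → matrix-supported)
(D) fluvial channel — ripple marks match; rootlets miss; graded bedding miss; coarsening-upward miss; matrix-supported miss
(E) tidal flat — does not account for coarsening-upward
(F) lacustrine delta — ripple marks miss; rootlets match; graded bedding match; coarsening-upward match; matrix-supported match
(C) alone accounts for all the evidence.

C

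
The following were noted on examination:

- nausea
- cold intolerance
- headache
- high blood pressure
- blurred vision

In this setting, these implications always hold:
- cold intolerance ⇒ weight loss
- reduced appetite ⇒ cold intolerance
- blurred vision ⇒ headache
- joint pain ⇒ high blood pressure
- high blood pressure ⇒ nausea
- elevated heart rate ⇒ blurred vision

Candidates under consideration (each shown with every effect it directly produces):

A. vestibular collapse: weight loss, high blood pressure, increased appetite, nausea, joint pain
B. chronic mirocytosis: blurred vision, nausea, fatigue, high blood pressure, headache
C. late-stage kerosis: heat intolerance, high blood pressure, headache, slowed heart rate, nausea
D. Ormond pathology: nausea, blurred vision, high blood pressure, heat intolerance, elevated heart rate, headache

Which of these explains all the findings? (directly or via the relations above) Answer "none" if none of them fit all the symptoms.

none

Checking each candidate against the observations:
(A) vestibular collapse — does not account for cold intolerance, headache, blurred vision
(B) chronic mirocytosis — nausea match; cold intolerance miss; headache match; high blood pressure match; blurred vision match
(C) late-stage kerosis — nausea match; cold intolerance miss; headache match; high blood pressure match; blurred vision miss
(D) Ormond pathology — nausea match; cold intolerance miss; headache match; high blood pressure match; blurred vision match
Every candidate fails on at least one observation.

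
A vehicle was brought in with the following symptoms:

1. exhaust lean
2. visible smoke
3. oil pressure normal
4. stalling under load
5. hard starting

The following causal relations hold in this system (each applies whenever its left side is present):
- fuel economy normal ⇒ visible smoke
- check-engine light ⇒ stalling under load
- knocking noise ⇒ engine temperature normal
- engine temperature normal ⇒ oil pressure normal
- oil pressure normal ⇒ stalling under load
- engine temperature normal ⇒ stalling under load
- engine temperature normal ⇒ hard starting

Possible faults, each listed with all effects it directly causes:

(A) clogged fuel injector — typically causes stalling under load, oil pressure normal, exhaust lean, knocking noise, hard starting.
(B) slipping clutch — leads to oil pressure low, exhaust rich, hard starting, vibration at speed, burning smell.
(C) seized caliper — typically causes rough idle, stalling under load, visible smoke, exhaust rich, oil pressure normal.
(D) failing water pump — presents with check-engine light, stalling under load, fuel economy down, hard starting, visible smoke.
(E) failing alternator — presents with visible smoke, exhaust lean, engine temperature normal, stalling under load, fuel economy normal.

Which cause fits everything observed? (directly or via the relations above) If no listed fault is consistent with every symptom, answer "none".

Checking each candidate against the observations:
(A) clogged fuel injector — does not account for visible smoke
(B) slipping clutch — exhaust lean miss; visible smoke miss; oil pressure normal miss; stalling under load miss; hard starting match
(C) seized caliper — exhaust lean miss; visible smoke match; oil pressure normal match; stalling under load match; hard starting miss
(D) failing water pump — does not account for exhaust lean, oil pressure normal
(E) failing alternator — exhaust lean match; visible smoke match; oil pressure normal match (via engine temperature normal → oil pressure normal); stalling under load match; hard starting match (via engine temperature normal → hard starting)
(E) alone accounts for all the evidence.

E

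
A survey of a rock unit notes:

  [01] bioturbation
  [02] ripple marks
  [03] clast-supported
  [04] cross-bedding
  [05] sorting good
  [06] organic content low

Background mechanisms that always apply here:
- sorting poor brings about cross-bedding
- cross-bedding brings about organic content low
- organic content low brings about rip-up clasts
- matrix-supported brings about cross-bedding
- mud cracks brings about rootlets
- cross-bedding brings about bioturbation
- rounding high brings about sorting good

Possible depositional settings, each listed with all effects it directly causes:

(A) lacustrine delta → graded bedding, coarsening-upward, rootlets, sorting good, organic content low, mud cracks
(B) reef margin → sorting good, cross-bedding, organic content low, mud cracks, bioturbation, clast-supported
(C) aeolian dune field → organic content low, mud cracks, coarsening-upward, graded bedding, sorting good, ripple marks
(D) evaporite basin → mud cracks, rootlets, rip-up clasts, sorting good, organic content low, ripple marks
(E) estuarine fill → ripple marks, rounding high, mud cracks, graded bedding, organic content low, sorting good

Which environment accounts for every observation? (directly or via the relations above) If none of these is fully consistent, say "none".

Per-candidate check:
(A) lacustrine delta — bioturbation NO; ripple marks NO; clast-supported NO; cross-bedding NO; sorting good yes; organic content low yes
(B) reef margin — does not account for ripple marks
(C) aeolian dune field — bioturbation NO; ripple marks yes; clast-supported NO; cross-bedding NO; sorting good yes; organic content low yes
(D) evaporite basin — bioturbation NO; ripple marks yes; clast-supported NO; cross-bedding NO; sorting good yes; organic content low yes
(E) estuarine fill — does not account for bioturbation, clast-supported, cross-bedding
None of the listed candidates fits everything.

none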